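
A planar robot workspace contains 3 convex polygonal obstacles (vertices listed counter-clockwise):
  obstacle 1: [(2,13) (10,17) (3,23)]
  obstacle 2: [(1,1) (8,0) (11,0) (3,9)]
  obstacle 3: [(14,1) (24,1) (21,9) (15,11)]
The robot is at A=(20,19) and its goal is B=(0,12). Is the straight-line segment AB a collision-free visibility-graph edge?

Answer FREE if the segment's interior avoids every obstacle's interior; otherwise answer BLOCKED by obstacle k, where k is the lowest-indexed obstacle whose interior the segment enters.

FREE

Obstacle 1 [(2,13) (10,17) (3,23)]:
  edge (2,13)–(10,17): clear
  edge (10,17)–(3,23): clear
  edge (3,23)–(2,13): clear
  midpoint (10,31/2) outside
  → clear
Obstacle 2 [(1,1) (8,0) (11,0) (3,9)]:
  edge (1,1)–(8,0): clear
  edge (8,0)–(11,0): clear
  edge (11,0)–(3,9): clear
  edge (3,9)–(1,1): clear
  midpoint (10,31/2) outside
  → clear
Obstacle 3 [(14,1) (24,1) (21,9) (15,11)]:
  edge (14,1)–(24,1): clear
  edge (24,1)–(21,9): clear
  edge (21,9)–(15,11): clear
  edge (15,11)–(14,1): clear
  midpoint (10,31/2) outside
  → clear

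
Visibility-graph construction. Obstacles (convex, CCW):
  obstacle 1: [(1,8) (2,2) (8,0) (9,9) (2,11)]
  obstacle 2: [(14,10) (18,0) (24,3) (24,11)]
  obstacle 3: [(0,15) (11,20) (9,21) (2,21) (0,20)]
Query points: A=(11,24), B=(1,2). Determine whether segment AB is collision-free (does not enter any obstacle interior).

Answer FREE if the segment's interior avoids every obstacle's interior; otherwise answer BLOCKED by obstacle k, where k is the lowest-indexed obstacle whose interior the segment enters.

Obstacle 1 [(1,8) (2,2) (8,0) (9,9) (2,11)]:
  edge (1,8)–(2,2): crosses AB
  edge (2,2)–(8,0): clear
  edge (8,0)–(9,9): clear
  edge (9,9)–(2,11): crosses AB
  edge (2,11)–(1,8): clear
  → BLOCKED
Obstacle 2 [(14,10) (18,0) (24,3) (24,11)]:
  edge (14,10)–(18,0): clear
  edge (18,0)–(24,3): clear
  edge (24,3)–(24,11): clear
  edge (24,11)–(14,10): clear
  midpoint (6,13) outside
  → clear
Obstacle 3 [(0,15) (11,20) (9,21) (2,21) (0,20)]:
  edge (0,15)–(11,20): crosses AB
  edge (11,20)–(9,21): crosses AB
  edge (9,21)–(2,21): clear
  edge (2,21)–(0,20): clear
  edge (0,20)–(0,15): clear
  → BLOCKED

BLOCKED by obstacle 1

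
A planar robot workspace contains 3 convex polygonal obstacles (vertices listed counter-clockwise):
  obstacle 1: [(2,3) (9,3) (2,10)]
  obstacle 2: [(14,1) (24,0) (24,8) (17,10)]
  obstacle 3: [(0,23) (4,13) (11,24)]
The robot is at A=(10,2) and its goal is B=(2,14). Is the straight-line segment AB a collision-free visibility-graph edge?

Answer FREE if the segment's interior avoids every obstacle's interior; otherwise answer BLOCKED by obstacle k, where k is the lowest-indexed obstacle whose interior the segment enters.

Obstacle 1 [(2,3) (9,3) (2,10)]:
  edge (2,3)–(9,3): clear
  edge (9,3)–(2,10): clear
  edge (2,10)–(2,3): clear
  midpoint (6,8) outside
  → clear
Obstacle 2 [(14,1) (24,0) (24,8) (17,10)]:
  edge (14,1)–(24,0): clear
  edge (24,0)–(24,8): clear
  edge (24,8)–(17,10): clear
  edge (17,10)–(14,1): clear
  midpoint (6,8) outside
  → clear
Obstacle 3 [(0,23) (4,13) (11,24)]:
  edge (0,23)–(4,13): clear
  edge (4,13)–(11,24): clear
  edge (11,24)–(0,23): clear
  midpoint (6,8) outside
  → clear

FREE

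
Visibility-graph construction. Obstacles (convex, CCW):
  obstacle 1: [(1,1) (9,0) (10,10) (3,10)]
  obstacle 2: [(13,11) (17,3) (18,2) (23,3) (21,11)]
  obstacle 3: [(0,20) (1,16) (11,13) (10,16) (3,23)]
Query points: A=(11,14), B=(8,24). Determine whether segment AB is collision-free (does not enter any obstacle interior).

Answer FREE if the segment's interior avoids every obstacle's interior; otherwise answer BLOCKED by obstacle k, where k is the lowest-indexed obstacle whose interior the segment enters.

Obstacle 1 [(1,1) (9,0) (10,10) (3,10)]:
  edge (1,1)–(9,0): clear
  edge (9,0)–(10,10): clear
  edge (10,10)–(3,10): clear
  edge (3,10)–(1,1): clear
  midpoint (19/2,19) outside
  → clear
Obstacle 2 [(13,11) (17,3) (18,2) (23,3) (21,11)]:
  edge (13,11)–(17,3): clear
  edge (17,3)–(18,2): clear
  edge (18,2)–(23,3): clear
  edge (23,3)–(21,11): clear
  edge (21,11)–(13,11): clear
  midpoint (19/2,19) outside
  → clear
Obstacle 3 [(0,20) (1,16) (11,13) (10,16) (3,23)]:
  edge (0,20)–(1,16): clear
  edge (1,16)–(11,13): clear
  edge (11,13)–(10,16): clear
  edge (10,16)–(3,23): clear
  edge (3,23)–(0,20): clear
  midpoint (19/2,19) outside
  → clear

FREE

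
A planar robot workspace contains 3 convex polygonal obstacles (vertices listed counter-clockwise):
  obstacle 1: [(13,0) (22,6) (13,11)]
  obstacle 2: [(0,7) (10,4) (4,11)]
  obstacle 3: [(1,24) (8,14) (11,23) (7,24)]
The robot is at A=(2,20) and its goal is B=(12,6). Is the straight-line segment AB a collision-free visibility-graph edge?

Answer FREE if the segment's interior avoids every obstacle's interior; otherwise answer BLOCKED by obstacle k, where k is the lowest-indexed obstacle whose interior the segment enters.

FREE

Obstacle 1 [(13,0) (22,6) (13,11)]:
  edge (13,0)–(22,6): clear
  edge (22,6)–(13,11): clear
  edge (13,11)–(13,0): clear
  midpoint (7,13) outside
  → clear
Obstacle 2 [(0,7) (10,4) (4,11)]:
  edge (0,7)–(10,4): clear
  edge (10,4)–(4,11): clear
  edge (4,11)–(0,7): clear
  midpoint (7,13) outside
  → clear
Obstacle 3 [(1,24) (8,14) (11,23) (7,24)]:
  edge (1,24)–(8,14): clear
  edge (8,14)–(11,23): clear
  edge (11,23)–(7,24): clear
  edge (7,24)–(1,24): clear
  midpoint (7,13) outside
  → clear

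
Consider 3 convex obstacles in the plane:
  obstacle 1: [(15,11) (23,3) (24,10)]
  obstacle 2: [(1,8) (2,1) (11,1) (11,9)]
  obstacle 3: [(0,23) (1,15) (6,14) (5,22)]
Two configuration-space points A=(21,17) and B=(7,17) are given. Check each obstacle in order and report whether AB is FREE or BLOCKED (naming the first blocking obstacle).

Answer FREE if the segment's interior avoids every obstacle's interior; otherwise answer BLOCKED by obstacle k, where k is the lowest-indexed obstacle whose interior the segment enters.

Obstacle 1 [(15,11) (23,3) (24,10)]:
  edge (15,11)–(23,3): clear
  edge (23,3)–(24,10): clear
  edge (24,10)–(15,11): clear
  midpoint (14,17) outside
  → clear
Obstacle 2 [(1,8) (2,1) (11,1) (11,9)]:
  edge (1,8)–(2,1): clear
  edge (2,1)–(11,1): clear
  edge (11,1)–(11,9): clear
  edge (11,9)–(1,8): clear
  midpoint (14,17) outside
  → clear
Obstacle 3 [(0,23) (1,15) (6,14) (5,22)]:
  edge (0,23)–(1,15): clear
  edge (1,15)–(6,14): clear
  edge (6,14)–(5,22): clear
  edge (5,22)–(0,23): clear
  midpoint (14,17) outside
  → clear

FREE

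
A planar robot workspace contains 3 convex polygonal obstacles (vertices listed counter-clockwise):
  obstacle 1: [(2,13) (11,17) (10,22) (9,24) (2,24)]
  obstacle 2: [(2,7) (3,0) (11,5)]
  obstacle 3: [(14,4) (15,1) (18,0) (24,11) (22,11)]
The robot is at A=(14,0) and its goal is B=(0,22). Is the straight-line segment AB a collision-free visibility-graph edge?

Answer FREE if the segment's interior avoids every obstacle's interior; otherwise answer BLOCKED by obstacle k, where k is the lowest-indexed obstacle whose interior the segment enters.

BLOCKED by obstacle 1

Obstacle 1 [(2,13) (11,17) (10,22) (9,24) (2,24)]:
  edge (2,13)–(11,17): crosses AB
  edge (11,17)–(10,22): clear
  edge (10,22)–(9,24): clear
  edge (9,24)–(2,24): clear
  edge (2,24)–(2,13): crosses AB
  → BLOCKED
Obstacle 2 [(2,7) (3,0) (11,5)]:
  edge (2,7)–(3,0): clear
  edge (3,0)–(11,5): crosses AB
  edge (11,5)–(2,7): crosses AB
  → BLOCKED
Obstacle 3 [(14,4) (15,1) (18,0) (24,11) (22,11)]:
  edge (14,4)–(15,1): clear
  edge (15,1)–(18,0): clear
  edge (18,0)–(24,11): clear
  edge (24,11)–(22,11): clear
  edge (22,11)–(14,4): clear
  midpoint (7,11) outside
  → clear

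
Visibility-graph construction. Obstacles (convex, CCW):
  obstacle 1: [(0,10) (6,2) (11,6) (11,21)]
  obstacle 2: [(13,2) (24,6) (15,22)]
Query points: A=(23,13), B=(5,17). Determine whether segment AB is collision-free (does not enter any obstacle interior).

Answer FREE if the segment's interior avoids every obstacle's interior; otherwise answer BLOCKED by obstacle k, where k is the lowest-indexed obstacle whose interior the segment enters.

Obstacle 1 [(0,10) (6,2) (11,6) (11,21)]:
  edge (0,10)–(6,2): clear
  edge (6,2)–(11,6): clear
  edge (11,6)–(11,21): crosses AB
  edge (11,21)–(0,10): crosses AB
  → BLOCKED
Obstacle 2 [(13,2) (24,6) (15,22)]:
  edge (13,2)–(24,6): clear
  edge (24,6)–(15,22): crosses AB
  edge (15,22)–(13,2): crosses AB
  → BLOCKED

BLOCKED by obstacle 1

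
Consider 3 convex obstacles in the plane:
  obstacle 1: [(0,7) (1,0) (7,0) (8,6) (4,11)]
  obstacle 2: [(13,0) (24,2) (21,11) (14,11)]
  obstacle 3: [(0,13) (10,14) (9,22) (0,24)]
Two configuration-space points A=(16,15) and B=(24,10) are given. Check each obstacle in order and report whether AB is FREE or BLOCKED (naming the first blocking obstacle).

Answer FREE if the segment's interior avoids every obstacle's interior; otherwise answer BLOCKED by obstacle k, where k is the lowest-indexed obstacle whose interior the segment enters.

FREE

Obstacle 1 [(0,7) (1,0) (7,0) (8,6) (4,11)]:
  edge (0,7)–(1,0): clear
  edge (1,0)–(7,0): clear
  edge (7,0)–(8,6): clear
  edge (8,6)–(4,11): clear
  edge (4,11)–(0,7): clear
  midpoint (20,25/2) outside
  → clear
Obstacle 2 [(13,0) (24,2) (21,11) (14,11)]:
  edge (13,0)–(24,2): clear
  edge (24,2)–(21,11): clear
  edge (21,11)–(14,11): clear
  edge (14,11)–(13,0): clear
  midpoint (20,25/2) outside
  → clear
Obstacle 3 [(0,13) (10,14) (9,22) (0,24)]:
  edge (0,13)–(10,14): clear
  edge (10,14)–(9,22): clear
  edge (9,22)–(0,24): clear
  edge (0,24)–(0,13): clear
  midpoint (20,25/2) outside
  → clear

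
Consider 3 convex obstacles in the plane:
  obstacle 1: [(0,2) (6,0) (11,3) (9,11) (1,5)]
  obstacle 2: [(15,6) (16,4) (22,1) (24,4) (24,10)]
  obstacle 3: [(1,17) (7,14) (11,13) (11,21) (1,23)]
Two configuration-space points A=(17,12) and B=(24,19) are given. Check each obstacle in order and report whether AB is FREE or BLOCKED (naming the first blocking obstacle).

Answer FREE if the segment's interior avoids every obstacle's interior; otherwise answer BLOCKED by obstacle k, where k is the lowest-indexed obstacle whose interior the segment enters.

FREE

Obstacle 1 [(0,2) (6,0) (11,3) (9,11) (1,5)]:
  edge (0,2)–(6,0): clear
  edge (6,0)–(11,3): clear
  edge (11,3)–(9,11): clear
  edge (9,11)–(1,5): clear
  edge (1,5)–(0,2): clear
  midpoint (41/2,31/2) outside
  → clear
Obstacle 2 [(15,6) (16,4) (22,1) (24,4) (24,10)]:
  edge (15,6)–(16,4): clear
  edge (16,4)–(22,1): clear
  edge (22,1)–(24,4): clear
  edge (24,4)–(24,10): clear
  edge (24,10)–(15,6): clear
  midpoint (41/2,31/2) outside
  → clear
Obstacle 3 [(1,17) (7,14) (11,13) (11,21) (1,23)]:
  edge (1,17)–(7,14): clear
  edge (7,14)–(11,13): clear
  edge (11,13)–(11,21): clear
  edge (11,21)–(1,23): clear
  edge (1,23)–(1,17): clear
  midpoint (41/2,31/2) outside
  → clear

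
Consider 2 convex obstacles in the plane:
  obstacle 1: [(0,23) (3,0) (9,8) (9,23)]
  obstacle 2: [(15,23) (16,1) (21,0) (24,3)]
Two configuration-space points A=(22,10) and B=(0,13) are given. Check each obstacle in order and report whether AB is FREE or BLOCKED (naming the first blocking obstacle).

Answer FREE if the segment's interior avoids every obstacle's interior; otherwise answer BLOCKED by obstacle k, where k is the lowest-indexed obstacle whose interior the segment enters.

BLOCKED by obstacle 1

Obstacle 1 [(0,23) (3,0) (9,8) (9,23)]:
  edge (0,23)–(3,0): crosses AB
  edge (3,0)–(9,8): clear
  edge (9,8)–(9,23): crosses AB
  edge (9,23)–(0,23): clear
  → BLOCKED
Obstacle 2 [(15,23) (16,1) (21,0) (24,3)]:
  edge (15,23)–(16,1): crosses AB
  edge (16,1)–(21,0): clear
  edge (21,0)–(24,3): clear
  edge (24,3)–(15,23): crosses AB
  → BLOCKED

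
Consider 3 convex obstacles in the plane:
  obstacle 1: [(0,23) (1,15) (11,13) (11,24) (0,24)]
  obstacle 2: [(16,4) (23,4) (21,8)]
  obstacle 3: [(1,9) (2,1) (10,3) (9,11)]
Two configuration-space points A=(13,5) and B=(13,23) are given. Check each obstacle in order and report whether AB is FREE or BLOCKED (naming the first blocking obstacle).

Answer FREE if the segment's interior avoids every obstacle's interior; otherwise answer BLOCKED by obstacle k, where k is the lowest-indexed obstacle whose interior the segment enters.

Obstacle 1 [(0,23) (1,15) (11,13) (11,24) (0,24)]:
  edge (0,23)–(1,15): clear
  edge (1,15)–(11,13): clear
  edge (11,13)–(11,24): clear
  edge (11,24)–(0,24): clear
  edge (0,24)–(0,23): clear
  midpoint (13,14) outside
  → clear
Obstacle 2 [(16,4) (23,4) (21,8)]:
  edge (16,4)–(23,4): clear
  edge (23,4)–(21,8): clear
  edge (21,8)–(16,4): clear
  midpoint (13,14) outside
  → clear
Obstacle 3 [(1,9) (2,1) (10,3) (9,11)]:
  edge (1,9)–(2,1): clear
  edge (2,1)–(10,3): clear
  edge (10,3)–(9,11): clear
  edge (9,11)–(1,9): clear
  midpoint (13,14) outside
  → clear

FREE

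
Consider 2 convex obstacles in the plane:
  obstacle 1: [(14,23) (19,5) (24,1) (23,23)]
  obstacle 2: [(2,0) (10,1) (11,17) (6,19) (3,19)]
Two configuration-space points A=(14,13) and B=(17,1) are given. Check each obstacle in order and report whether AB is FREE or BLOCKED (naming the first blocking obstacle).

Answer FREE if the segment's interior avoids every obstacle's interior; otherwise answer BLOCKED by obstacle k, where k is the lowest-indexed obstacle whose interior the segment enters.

Obstacle 1 [(14,23) (19,5) (24,1) (23,23)]:
  edge (14,23)–(19,5): clear
  edge (19,5)–(24,1): clear
  edge (24,1)–(23,23): clear
  edge (23,23)–(14,23): clear
  midpoint (31/2,7) outside
  → clear
Obstacle 2 [(2,0) (10,1) (11,17) (6,19) (3,19)]:
  edge (2,0)–(10,1): clear
  edge (10,1)–(11,17): clear
  edge (11,17)–(6,19): clear
  edge (6,19)–(3,19): clear
  edge (3,19)–(2,0): clear
  midpoint (31/2,7) outside
  → clear

FREE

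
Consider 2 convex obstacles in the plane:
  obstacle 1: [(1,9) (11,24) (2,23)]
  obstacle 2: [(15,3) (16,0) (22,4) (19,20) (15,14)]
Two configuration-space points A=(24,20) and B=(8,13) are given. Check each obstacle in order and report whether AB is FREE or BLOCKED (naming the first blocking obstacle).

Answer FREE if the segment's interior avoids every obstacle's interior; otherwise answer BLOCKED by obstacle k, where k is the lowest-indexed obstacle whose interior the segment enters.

BLOCKED by obstacle 2

Obstacle 1 [(1,9) (11,24) (2,23)]:
  edge (1,9)–(11,24): clear
  edge (11,24)–(2,23): clear
  edge (2,23)–(1,9): clear
  midpoint (16,33/2) outside
  → clear
Obstacle 2 [(15,3) (16,0) (22,4) (19,20) (15,14)]:
  edge (15,3)–(16,0): clear
  edge (16,0)–(22,4): clear
  edge (22,4)–(19,20): crosses AB
  edge (19,20)–(15,14): crosses AB
  edge (15,14)–(15,3): clear
  → BLOCKED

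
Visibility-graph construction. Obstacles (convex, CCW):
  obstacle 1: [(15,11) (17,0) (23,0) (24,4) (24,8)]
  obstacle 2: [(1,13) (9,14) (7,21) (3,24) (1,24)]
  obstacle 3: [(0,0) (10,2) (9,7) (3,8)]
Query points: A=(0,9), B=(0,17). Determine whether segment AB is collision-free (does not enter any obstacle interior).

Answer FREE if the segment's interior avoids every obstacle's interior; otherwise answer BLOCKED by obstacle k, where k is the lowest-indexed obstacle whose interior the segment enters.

Obstacle 1 [(15,11) (17,0) (23,0) (24,4) (24,8)]:
  edge (15,11)–(17,0): clear
  edge (17,0)–(23,0): clear
  edge (23,0)–(24,4): clear
  edge (24,4)–(24,8): clear
  edge (24,8)–(15,11): clear
  midpoint (0,13) outside
  → clear
Obstacle 2 [(1,13) (9,14) (7,21) (3,24) (1,24)]:
  edge (1,13)–(9,14): clear
  edge (9,14)–(7,21): clear
  edge (7,21)–(3,24): clear
  edge (3,24)–(1,24): clear
  edge (1,24)–(1,13): clear
  midpoint (0,13) outside
  → clear
Obstacle 3 [(0,0) (10,2) (9,7) (3,8)]:
  edge (0,0)–(10,2): clear
  edge (10,2)–(9,7): clear
  edge (9,7)–(3,8): clear
  edge (3,8)–(0,0): clear
  midpoint (0,13) outside
  → clear

FREE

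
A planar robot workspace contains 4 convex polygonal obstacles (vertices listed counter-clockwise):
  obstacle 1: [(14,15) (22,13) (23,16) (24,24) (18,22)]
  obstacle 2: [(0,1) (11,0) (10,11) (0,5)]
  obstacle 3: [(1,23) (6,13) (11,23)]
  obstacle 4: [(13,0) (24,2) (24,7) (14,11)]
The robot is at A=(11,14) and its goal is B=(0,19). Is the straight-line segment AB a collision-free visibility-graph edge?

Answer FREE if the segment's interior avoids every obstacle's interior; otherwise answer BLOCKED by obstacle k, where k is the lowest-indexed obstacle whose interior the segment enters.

BLOCKED by obstacle 3

Obstacle 1 [(14,15) (22,13) (23,16) (24,24) (18,22)]:
  edge (14,15)–(22,13): clear
  edge (22,13)–(23,16): clear
  edge (23,16)–(24,24): clear
  edge (24,24)–(18,22): clear
  edge (18,22)–(14,15): clear
  midpoint (11/2,33/2) outside
  → clear
Obstacle 2 [(0,1) (11,0) (10,11) (0,5)]:
  edge (0,1)–(11,0): clear
  edge (11,0)–(10,11): clear
  edge (10,11)–(0,5): clear
  edge (0,5)–(0,1): clear
  midpoint (11/2,33/2) outside
  → clear
Obstacle 3 [(1,23) (6,13) (11,23)]:
  edge (1,23)–(6,13): crosses AB
  edge (6,13)–(11,23): crosses AB
  edge (11,23)–(1,23): clear
  → BLOCKED
Obstacle 4 [(13,0) (24,2) (24,7) (14,11)]:
  edge (13,0)–(24,2): clear
  edge (24,2)–(24,7): clear
  edge (24,7)–(14,11): clear
  edge (14,11)–(13,0): clear
  midpoint (11/2,33/2) outside
  → clear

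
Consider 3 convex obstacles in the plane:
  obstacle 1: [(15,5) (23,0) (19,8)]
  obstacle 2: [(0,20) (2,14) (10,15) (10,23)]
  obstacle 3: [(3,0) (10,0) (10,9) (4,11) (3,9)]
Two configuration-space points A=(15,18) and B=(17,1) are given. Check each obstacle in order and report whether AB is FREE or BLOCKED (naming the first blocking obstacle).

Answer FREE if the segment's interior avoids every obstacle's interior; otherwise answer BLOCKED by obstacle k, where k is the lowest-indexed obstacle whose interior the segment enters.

Obstacle 1 [(15,5) (23,0) (19,8)]:
  edge (15,5)–(23,0): crosses AB
  edge (23,0)–(19,8): clear
  edge (19,8)–(15,5): crosses AB
  → BLOCKED
Obstacle 2 [(0,20) (2,14) (10,15) (10,23)]:
  edge (0,20)–(2,14): clear
  edge (2,14)–(10,15): clear
  edge (10,15)–(10,23): clear
  edge (10,23)–(0,20): clear
  midpoint (16,19/2) outside
  → clear
Obstacle 3 [(3,0) (10,0) (10,9) (4,11) (3,9)]:
  edge (3,0)–(10,0): clear
  edge (10,0)–(10,9): clear
  edge (10,9)–(4,11): clear
  edge (4,11)–(3,9): clear
  edge (3,9)–(3,0): clear
  midpoint (16,19/2) outside
  → clear

BLOCKED by obstacle 1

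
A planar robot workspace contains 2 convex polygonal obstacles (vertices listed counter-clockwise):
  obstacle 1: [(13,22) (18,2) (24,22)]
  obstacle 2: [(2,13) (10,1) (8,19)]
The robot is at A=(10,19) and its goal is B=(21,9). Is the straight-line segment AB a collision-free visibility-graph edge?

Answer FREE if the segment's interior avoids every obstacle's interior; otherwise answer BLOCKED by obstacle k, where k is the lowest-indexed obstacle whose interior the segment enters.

Obstacle 1 [(13,22) (18,2) (24,22)]:
  edge (13,22)–(18,2): crosses AB
  edge (18,2)–(24,22): crosses AB
  edge (24,22)–(13,22): clear
  → BLOCKED
Obstacle 2 [(2,13) (10,1) (8,19)]:
  edge (2,13)–(10,1): clear
  edge (10,1)–(8,19): clear
  edge (8,19)–(2,13): clear
  midpoint (31/2,14) outside
  → clear

BLOCKED by obstacle 1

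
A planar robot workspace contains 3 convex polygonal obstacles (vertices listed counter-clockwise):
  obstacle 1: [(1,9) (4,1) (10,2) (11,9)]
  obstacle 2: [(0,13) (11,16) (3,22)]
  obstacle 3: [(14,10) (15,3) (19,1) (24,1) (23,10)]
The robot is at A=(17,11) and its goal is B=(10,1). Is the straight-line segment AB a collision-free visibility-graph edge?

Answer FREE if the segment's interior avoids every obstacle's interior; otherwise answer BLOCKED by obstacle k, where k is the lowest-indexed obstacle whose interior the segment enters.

Obstacle 1 [(1,9) (4,1) (10,2) (11,9)]:
  edge (1,9)–(4,1): clear
  edge (4,1)–(10,2): clear
  edge (10,2)–(11,9): clear
  edge (11,9)–(1,9): clear
  midpoint (27/2,6) outside
  → clear
Obstacle 2 [(0,13) (11,16) (3,22)]:
  edge (0,13)–(11,16): clear
  edge (11,16)–(3,22): clear
  edge (3,22)–(0,13): clear
  midpoint (27/2,6) outside
  → clear
Obstacle 3 [(14,10) (15,3) (19,1) (24,1) (23,10)]:
  edge (14,10)–(15,3): crosses AB
  edge (15,3)–(19,1): clear
  edge (19,1)–(24,1): clear
  edge (24,1)–(23,10): clear
  edge (23,10)–(14,10): crosses AB
  → BLOCKED

BLOCKED by obstacle 3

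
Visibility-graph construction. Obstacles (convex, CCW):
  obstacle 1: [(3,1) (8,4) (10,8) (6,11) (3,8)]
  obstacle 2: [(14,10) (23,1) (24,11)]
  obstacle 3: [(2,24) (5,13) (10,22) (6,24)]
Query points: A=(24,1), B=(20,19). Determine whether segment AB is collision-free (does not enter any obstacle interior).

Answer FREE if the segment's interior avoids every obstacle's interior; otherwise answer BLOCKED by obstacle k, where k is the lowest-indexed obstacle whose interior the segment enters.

Obstacle 1 [(3,1) (8,4) (10,8) (6,11) (3,8)]:
  edge (3,1)–(8,4): clear
  edge (8,4)–(10,8): clear
  edge (10,8)–(6,11): clear
  edge (6,11)–(3,8): clear
  edge (3,8)–(3,1): clear
  midpoint (22,10) outside
  → clear
Obstacle 2 [(14,10) (23,1) (24,11)]:
  edge (14,10)–(23,1): clear
  edge (23,1)–(24,11): crosses AB
  edge (24,11)–(14,10): crosses AB
  → BLOCKED
Obstacle 3 [(2,24) (5,13) (10,22) (6,24)]:
  edge (2,24)–(5,13): clear
  edge (5,13)–(10,22): clear
  edge (10,22)–(6,24): clear
  edge (6,24)–(2,24): clear
  midpoint (22,10) outside
  → clear

BLOCKED by obstacle 2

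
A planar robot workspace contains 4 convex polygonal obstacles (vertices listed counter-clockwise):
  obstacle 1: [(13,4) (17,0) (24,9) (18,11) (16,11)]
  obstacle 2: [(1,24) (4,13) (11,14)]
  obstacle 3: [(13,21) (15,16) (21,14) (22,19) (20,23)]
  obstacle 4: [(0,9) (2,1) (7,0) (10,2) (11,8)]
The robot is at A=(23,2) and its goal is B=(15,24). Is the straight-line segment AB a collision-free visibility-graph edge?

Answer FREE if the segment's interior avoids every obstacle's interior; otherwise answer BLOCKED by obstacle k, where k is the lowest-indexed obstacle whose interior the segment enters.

Obstacle 1 [(13,4) (17,0) (24,9) (18,11) (16,11)]:
  edge (13,4)–(17,0): clear
  edge (17,0)–(24,9): crosses AB
  edge (24,9)–(18,11): crosses AB
  edge (18,11)–(16,11): clear
  edge (16,11)–(13,4): clear
  → BLOCKED
Obstacle 2 [(1,24) (4,13) (11,14)]:
  edge (1,24)–(4,13): clear
  edge (4,13)–(11,14): clear
  edge (11,14)–(1,24): clear
  midpoint (19,13) outside
  → clear
Obstacle 3 [(13,21) (15,16) (21,14) (22,19) (20,23)]:
  edge (13,21)–(15,16): clear
  edge (15,16)–(21,14): crosses AB
  edge (21,14)–(22,19): clear
  edge (22,19)–(20,23): clear
  edge (20,23)–(13,21): crosses AB
  → BLOCKED
Obstacle 4 [(0,9) (2,1) (7,0) (10,2) (11,8)]:
  edge (0,9)–(2,1): clear
  edge (2,1)–(7,0): clear
  edge (7,0)–(10,2): clear
  edge (10,2)–(11,8): clear
  edge (11,8)–(0,9): clear
  midpoint (19,13) outside
  → clear

BLOCKED by obstacle 1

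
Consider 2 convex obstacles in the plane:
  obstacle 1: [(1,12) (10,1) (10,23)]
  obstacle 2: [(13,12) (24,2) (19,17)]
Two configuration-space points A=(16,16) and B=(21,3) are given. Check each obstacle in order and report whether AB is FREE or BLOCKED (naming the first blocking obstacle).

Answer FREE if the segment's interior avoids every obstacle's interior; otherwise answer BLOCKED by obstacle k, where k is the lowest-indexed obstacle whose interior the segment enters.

Obstacle 1 [(1,12) (10,1) (10,23)]:
  edge (1,12)–(10,1): clear
  edge (10,1)–(10,23): clear
  edge (10,23)–(1,12): clear
  midpoint (37/2,19/2) outside
  → clear
Obstacle 2 [(13,12) (24,2) (19,17)]:
  edge (13,12)–(24,2): crosses AB
  edge (24,2)–(19,17): clear
  edge (19,17)–(13,12): crosses AB
  → BLOCKED

BLOCKED by obstacle 2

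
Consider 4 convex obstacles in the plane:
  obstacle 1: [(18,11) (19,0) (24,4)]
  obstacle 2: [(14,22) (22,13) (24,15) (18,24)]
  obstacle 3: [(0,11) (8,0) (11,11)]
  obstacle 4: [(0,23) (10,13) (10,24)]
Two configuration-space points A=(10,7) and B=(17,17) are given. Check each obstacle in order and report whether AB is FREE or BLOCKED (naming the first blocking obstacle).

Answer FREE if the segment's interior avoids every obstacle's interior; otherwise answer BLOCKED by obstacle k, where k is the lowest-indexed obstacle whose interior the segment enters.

FREE

Obstacle 1 [(18,11) (19,0) (24,4)]:
  edge (18,11)–(19,0): clear
  edge (19,0)–(24,4): clear
  edge (24,4)–(18,11): clear
  midpoint (27/2,12) outside
  → clear
Obstacle 2 [(14,22) (22,13) (24,15) (18,24)]:
  edge (14,22)–(22,13): clear
  edge (22,13)–(24,15): clear
  edge (24,15)–(18,24): clear
  edge (18,24)–(14,22): clear
  midpoint (27/2,12) outside
  → clear
Obstacle 3 [(0,11) (8,0) (11,11)]:
  edge (0,11)–(8,0): clear
  edge (8,0)–(11,11): clear
  edge (11,11)–(0,11): clear
  midpoint (27/2,12) outside
  → clear
Obstacle 4 [(0,23) (10,13) (10,24)]:
  edge (0,23)–(10,13): clear
  edge (10,13)–(10,24): clear
  edge (10,24)–(0,23): clear
  midpoint (27/2,12) outside
  → clear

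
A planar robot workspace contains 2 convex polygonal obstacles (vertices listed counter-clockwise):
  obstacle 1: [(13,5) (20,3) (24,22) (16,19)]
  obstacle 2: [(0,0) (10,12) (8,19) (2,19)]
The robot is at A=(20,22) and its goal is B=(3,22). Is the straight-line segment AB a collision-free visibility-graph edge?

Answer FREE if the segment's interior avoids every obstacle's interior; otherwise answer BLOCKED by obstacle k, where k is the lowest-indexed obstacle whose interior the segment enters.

Obstacle 1 [(13,5) (20,3) (24,22) (16,19)]:
  edge (13,5)–(20,3): clear
  edge (20,3)–(24,22): clear
  edge (24,22)–(16,19): clear
  edge (16,19)–(13,5): clear
  midpoint (23/2,22) outside
  → clear
Obstacle 2 [(0,0) (10,12) (8,19) (2,19)]:
  edge (0,0)–(10,12): clear
  edge (10,12)–(8,19): clear
  edge (8,19)–(2,19): clear
  edge (2,19)–(0,0): clear
  midpoint (23/2,22) outside
  → clear

FREE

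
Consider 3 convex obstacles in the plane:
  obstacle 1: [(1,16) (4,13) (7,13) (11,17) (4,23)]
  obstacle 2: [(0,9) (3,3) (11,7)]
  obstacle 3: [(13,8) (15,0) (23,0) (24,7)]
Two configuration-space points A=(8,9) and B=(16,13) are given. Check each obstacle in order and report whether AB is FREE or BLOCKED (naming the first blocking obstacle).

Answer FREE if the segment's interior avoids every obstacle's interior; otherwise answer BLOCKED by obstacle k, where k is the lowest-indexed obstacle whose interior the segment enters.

FREE

Obstacle 1 [(1,16) (4,13) (7,13) (11,17) (4,23)]:
  edge (1,16)–(4,13): clear
  edge (4,13)–(7,13): clear
  edge (7,13)–(11,17): clear
  edge (11,17)–(4,23): clear
  edge (4,23)–(1,16): clear
  midpoint (12,11) outside
  → clear
Obstacle 2 [(0,9) (3,3) (11,7)]:
  edge (0,9)–(3,3): clear
  edge (3,3)–(11,7): clear
  edge (11,7)–(0,9): clear
  midpoint (12,11) outside
  → clear
Obstacle 3 [(13,8) (15,0) (23,0) (24,7)]:
  edge (13,8)–(15,0): clear
  edge (15,0)–(23,0): clear
  edge (23,0)–(24,7): clear
  edge (24,7)–(13,8): clear
  midpoint (12,11) outside
  → clear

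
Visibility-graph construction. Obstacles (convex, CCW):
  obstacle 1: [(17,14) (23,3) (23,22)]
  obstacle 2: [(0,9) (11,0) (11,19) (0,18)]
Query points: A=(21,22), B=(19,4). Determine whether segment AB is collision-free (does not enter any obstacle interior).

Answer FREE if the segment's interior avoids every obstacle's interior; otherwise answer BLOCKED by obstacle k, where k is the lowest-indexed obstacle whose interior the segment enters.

Obstacle 1 [(17,14) (23,3) (23,22)]:
  edge (17,14)–(23,3): crosses AB
  edge (23,3)–(23,22): clear
  edge (23,22)–(17,14): crosses AB
  → BLOCKED
Obstacle 2 [(0,9) (11,0) (11,19) (0,18)]:
  edge (0,9)–(11,0): clear
  edge (11,0)–(11,19): clear
  edge (11,19)–(0,18): clear
  edge (0,18)–(0,9): clear
  midpoint (20,13) outside
  → clear

BLOCKED by obstacle 1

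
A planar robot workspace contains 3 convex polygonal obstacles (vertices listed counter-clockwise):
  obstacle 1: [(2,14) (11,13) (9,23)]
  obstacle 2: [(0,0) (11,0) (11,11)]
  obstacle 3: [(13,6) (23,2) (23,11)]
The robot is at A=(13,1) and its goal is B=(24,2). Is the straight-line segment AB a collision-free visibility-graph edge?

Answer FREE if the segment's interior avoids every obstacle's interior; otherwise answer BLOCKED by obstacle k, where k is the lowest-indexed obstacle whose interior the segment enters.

Obstacle 1 [(2,14) (11,13) (9,23)]:
  edge (2,14)–(11,13): clear
  edge (11,13)–(9,23): clear
  edge (9,23)–(2,14): clear
  midpoint (37/2,3/2) outside
  → clear
Obstacle 2 [(0,0) (11,0) (11,11)]:
  edge (0,0)–(11,0): clear
  edge (11,0)–(11,11): clear
  edge (11,11)–(0,0): clear
  midpoint (37/2,3/2) outside
  → clear
Obstacle 3 [(13,6) (23,2) (23,11)]:
  edge (13,6)–(23,2): clear
  edge (23,2)–(23,11): clear
  edge (23,11)–(13,6): clear
  midpoint (37/2,3/2) outside
  → clear

FREE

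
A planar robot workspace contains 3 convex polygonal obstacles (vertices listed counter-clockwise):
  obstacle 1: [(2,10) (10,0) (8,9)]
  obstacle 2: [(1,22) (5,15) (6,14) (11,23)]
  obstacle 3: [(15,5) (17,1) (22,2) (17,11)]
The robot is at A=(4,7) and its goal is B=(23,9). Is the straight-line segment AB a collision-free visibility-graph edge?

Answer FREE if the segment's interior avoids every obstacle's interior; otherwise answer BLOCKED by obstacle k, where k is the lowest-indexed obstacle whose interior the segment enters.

Obstacle 1 [(2,10) (10,0) (8,9)]:
  edge (2,10)–(10,0): crosses AB
  edge (10,0)–(8,9): crosses AB
  edge (8,9)–(2,10): clear
  → BLOCKED
Obstacle 2 [(1,22) (5,15) (6,14) (11,23)]:
  edge (1,22)–(5,15): clear
  edge (5,15)–(6,14): clear
  edge (6,14)–(11,23): clear
  edge (11,23)–(1,22): clear
  midpoint (27/2,8) outside
  → clear
Obstacle 3 [(15,5) (17,1) (22,2) (17,11)]:
  edge (15,5)–(17,1): clear
  edge (17,1)–(22,2): clear
  edge (22,2)–(17,11): crosses AB
  edge (17,11)–(15,5): crosses AB
  → BLOCKED

BLOCKED by obstacle 1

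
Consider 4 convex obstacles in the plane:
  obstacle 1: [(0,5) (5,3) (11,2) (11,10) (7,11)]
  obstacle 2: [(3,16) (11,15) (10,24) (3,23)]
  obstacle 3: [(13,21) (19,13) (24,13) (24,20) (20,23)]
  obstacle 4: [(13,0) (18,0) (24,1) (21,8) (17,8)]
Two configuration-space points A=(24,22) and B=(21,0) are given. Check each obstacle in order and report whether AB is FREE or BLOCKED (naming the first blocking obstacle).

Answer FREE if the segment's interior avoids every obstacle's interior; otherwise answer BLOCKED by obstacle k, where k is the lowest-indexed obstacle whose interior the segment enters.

BLOCKED by obstacle 3

Obstacle 1 [(0,5) (5,3) (11,2) (11,10) (7,11)]:
  edge (0,5)–(5,3): clear
  edge (5,3)–(11,2): clear
  edge (11,2)–(11,10): clear
  edge (11,10)–(7,11): clear
  edge (7,11)–(0,5): clear
  midpoint (45/2,11) outside
  → clear
Obstacle 2 [(3,16) (11,15) (10,24) (3,23)]:
  edge (3,16)–(11,15): clear
  edge (11,15)–(10,24): clear
  edge (10,24)–(3,23): clear
  edge (3,23)–(3,16): clear
  midpoint (45/2,11) outside
  → clear
Obstacle 3 [(13,21) (19,13) (24,13) (24,20) (20,23)]:
  edge (13,21)–(19,13): clear
  edge (19,13)–(24,13): crosses AB
  edge (24,13)–(24,20): clear
  edge (24,20)–(20,23): crosses AB
  edge (20,23)–(13,21): clear
  → BLOCKED
Obstacle 4 [(13,0) (18,0) (24,1) (21,8) (17,8)]:
  edge (13,0)–(18,0): clear
  edge (18,0)–(24,1): crosses AB
  edge (24,1)–(21,8): crosses AB
  edge (21,8)–(17,8): clear
  edge (17,8)–(13,0): clear
  → BLOCKED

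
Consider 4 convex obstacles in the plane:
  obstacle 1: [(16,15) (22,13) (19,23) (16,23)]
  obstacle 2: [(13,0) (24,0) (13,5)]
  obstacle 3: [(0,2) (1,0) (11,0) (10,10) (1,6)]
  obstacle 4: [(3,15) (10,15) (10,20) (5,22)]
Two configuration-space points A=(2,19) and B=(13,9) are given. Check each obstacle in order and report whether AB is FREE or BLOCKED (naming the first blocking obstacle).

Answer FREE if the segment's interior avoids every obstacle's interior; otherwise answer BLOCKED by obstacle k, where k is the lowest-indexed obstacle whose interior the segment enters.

Obstacle 1 [(16,15) (22,13) (19,23) (16,23)]:
  edge (16,15)–(22,13): clear
  edge (22,13)–(19,23): clear
  edge (19,23)–(16,23): clear
  edge (16,23)–(16,15): clear
  midpoint (15/2,14) outside
  → clear
Obstacle 2 [(13,0) (24,0) (13,5)]:
  edge (13,0)–(24,0): clear
  edge (24,0)–(13,5): clear
  edge (13,5)–(13,0): clear
  midpoint (15/2,14) outside
  → clear
Obstacle 3 [(0,2) (1,0) (11,0) (10,10) (1,6)]:
  edge (0,2)–(1,0): clear
  edge (1,0)–(11,0): clear
  edge (11,0)–(10,10): clear
  edge (10,10)–(1,6): clear
  edge (1,6)–(0,2): clear
  midpoint (15/2,14) outside
  → clear
Obstacle 4 [(3,15) (10,15) (10,20) (5,22)]:
  edge (3,15)–(10,15): crosses AB
  edge (10,15)–(10,20): clear
  edge (10,20)–(5,22): clear
  edge (5,22)–(3,15): crosses AB
  → BLOCKED

BLOCKED by obstacle 4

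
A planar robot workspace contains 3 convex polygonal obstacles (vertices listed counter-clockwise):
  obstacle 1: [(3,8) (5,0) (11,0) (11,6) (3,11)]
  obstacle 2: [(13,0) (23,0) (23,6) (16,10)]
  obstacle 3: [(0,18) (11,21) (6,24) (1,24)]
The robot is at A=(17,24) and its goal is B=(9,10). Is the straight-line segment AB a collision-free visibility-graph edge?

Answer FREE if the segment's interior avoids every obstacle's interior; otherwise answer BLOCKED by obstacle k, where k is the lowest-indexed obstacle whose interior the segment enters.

Obstacle 1 [(3,8) (5,0) (11,0) (11,6) (3,11)]:
  edge (3,8)–(5,0): clear
  edge (5,0)–(11,0): clear
  edge (11,0)–(11,6): clear
  edge (11,6)–(3,11): clear
  edge (3,11)–(3,8): clear
  midpoint (13,17) outside
  → clear
Obstacle 2 [(13,0) (23,0) (23,6) (16,10)]:
  edge (13,0)–(23,0): clear
  edge (23,0)–(23,6): clear
  edge (23,6)–(16,10): clear
  edge (16,10)–(13,0): clear
  midpoint (13,17) outside
  → clear
Obstacle 3 [(0,18) (11,21) (6,24) (1,24)]:
  edge (0,18)–(11,21): clear
  edge (11,21)–(6,24): clear
  edge (6,24)–(1,24): clear
  edge (1,24)–(0,18): clear
  midpoint (13,17) outside
  → clear

FREE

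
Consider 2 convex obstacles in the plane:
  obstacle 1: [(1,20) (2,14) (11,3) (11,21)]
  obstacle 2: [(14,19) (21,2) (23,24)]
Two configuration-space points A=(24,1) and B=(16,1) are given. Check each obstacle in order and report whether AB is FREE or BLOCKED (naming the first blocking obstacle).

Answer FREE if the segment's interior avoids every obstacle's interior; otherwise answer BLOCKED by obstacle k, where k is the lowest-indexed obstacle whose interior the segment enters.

FREE

Obstacle 1 [(1,20) (2,14) (11,3) (11,21)]:
  edge (1,20)–(2,14): clear
  edge (2,14)–(11,3): clear
  edge (11,3)–(11,21): clear
  edge (11,21)–(1,20): clear
  midpoint (20,1) outside
  → clear
Obstacle 2 [(14,19) (21,2) (23,24)]:
  edge (14,19)–(21,2): clear
  edge (21,2)–(23,24): clear
  edge (23,24)–(14,19): clear
  midpoint (20,1) outside
  → clear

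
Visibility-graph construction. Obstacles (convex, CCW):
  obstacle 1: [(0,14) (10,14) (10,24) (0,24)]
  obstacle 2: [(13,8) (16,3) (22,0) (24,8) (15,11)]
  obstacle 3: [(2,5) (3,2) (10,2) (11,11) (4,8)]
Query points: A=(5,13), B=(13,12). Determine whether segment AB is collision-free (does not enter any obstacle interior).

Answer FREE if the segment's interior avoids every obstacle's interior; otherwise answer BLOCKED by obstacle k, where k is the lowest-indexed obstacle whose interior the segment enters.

Obstacle 1 [(0,14) (10,14) (10,24) (0,24)]:
  edge (0,14)–(10,14): clear
  edge (10,14)–(10,24): clear
  edge (10,24)–(0,24): clear
  edge (0,24)–(0,14): clear
  midpoint (9,25/2) outside
  → clear
Obstacle 2 [(13,8) (16,3) (22,0) (24,8) (15,11)]:
  edge (13,8)–(16,3): clear
  edge (16,3)–(22,0): clear
  edge (22,0)–(24,8): clear
  edge (24,8)–(15,11): clear
  edge (15,11)–(13,8): clear
  midpoint (9,25/2) outside
  → clear
Obstacle 3 [(2,5) (3,2) (10,2) (11,11) (4,8)]:
  edge (2,5)–(3,2): clear
  edge (3,2)–(10,2): clear
  edge (10,2)–(11,11): clear
  edge (11,11)–(4,8): clear
  edge (4,8)–(2,5): clear
  midpoint (9,25/2) outside
  → clear

FREE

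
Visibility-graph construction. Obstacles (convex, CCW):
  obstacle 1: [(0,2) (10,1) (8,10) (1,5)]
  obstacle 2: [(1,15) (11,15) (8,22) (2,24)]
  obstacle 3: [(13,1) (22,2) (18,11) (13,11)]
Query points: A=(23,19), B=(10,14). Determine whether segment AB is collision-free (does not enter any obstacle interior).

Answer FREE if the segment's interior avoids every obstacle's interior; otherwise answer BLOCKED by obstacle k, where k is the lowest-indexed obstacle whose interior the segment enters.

Obstacle 1 [(0,2) (10,1) (8,10) (1,5)]:
  edge (0,2)–(10,1): clear
  edge (10,1)–(8,10): clear
  edge (8,10)–(1,5): clear
  edge (1,5)–(0,2): clear
  midpoint (33/2,33/2) outside
  → clear
Obstacle 2 [(1,15) (11,15) (8,22) (2,24)]:
  edge (1,15)–(11,15): clear
  edge (11,15)–(8,22): clear
  edge (8,22)–(2,24): clear
  edge (2,24)–(1,15): clear
  midpoint (33/2,33/2) outside
  → clear
Obstacle 3 [(13,1) (22,2) (18,11) (13,11)]:
  edge (13,1)–(22,2): clear
  edge (22,2)–(18,11): clear
  edge (18,11)–(13,11): clear
  edge (13,11)–(13,1): clear
  midpoint (33/2,33/2) outside
  → clear

FREE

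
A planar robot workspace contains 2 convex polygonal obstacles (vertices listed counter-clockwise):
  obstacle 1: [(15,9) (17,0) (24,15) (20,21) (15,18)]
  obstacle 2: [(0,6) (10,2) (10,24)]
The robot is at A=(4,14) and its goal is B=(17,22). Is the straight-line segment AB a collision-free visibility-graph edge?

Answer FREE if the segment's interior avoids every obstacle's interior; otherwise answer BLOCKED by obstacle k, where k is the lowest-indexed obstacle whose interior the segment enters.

BLOCKED by obstacle 2

Obstacle 1 [(15,9) (17,0) (24,15) (20,21) (15,18)]:
  edge (15,9)–(17,0): clear
  edge (17,0)–(24,15): clear
  edge (24,15)–(20,21): clear
  edge (20,21)–(15,18): clear
  edge (15,18)–(15,9): clear
  midpoint (21/2,18) outside
  → clear
Obstacle 2 [(0,6) (10,2) (10,24)]:
  edge (0,6)–(10,2): clear
  edge (10,2)–(10,24): crosses AB
  edge (10,24)–(0,6): crosses AB
  → BLOCKED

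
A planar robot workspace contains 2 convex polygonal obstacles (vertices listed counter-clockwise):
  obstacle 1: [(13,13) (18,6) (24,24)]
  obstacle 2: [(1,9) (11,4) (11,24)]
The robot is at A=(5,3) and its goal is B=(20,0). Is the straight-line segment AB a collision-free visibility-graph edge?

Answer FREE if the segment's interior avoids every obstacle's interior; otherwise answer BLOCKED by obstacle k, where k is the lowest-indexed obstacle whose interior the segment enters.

Obstacle 1 [(13,13) (18,6) (24,24)]:
  edge (13,13)–(18,6): clear
  edge (18,6)–(24,24): clear
  edge (24,24)–(13,13): clear
  midpoint (25/2,3/2) outside
  → clear
Obstacle 2 [(1,9) (11,4) (11,24)]:
  edge (1,9)–(11,4): clear
  edge (11,4)–(11,24): clear
  edge (11,24)–(1,9): clear
  midpoint (25/2,3/2) outside
  → clear

FREE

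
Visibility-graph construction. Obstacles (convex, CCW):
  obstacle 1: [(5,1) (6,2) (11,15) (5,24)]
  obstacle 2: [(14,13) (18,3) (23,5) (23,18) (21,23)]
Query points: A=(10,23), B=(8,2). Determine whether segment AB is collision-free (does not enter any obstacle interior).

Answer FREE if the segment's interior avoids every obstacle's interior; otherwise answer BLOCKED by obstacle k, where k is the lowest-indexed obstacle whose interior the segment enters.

Obstacle 1 [(5,1) (6,2) (11,15) (5,24)]:
  edge (5,1)–(6,2): clear
  edge (6,2)–(11,15): crosses AB
  edge (11,15)–(5,24): crosses AB
  edge (5,24)–(5,1): clear
  → BLOCKED
Obstacle 2 [(14,13) (18,3) (23,5) (23,18) (21,23)]:
  edge (14,13)–(18,3): clear
  edge (18,3)–(23,5): clear
  edge (23,5)–(23,18): clear
  edge (23,18)–(21,23): clear
  edge (21,23)–(14,13): clear
  midpoint (9,25/2) outside
  → clear

BLOCKED by obstacle 1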